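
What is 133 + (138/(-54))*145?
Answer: -2138/9 ≈ -237.56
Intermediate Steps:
133 + (138/(-54))*145 = 133 + (138*(-1/54))*145 = 133 - 23/9*145 = 133 - 3335/9 = -2138/9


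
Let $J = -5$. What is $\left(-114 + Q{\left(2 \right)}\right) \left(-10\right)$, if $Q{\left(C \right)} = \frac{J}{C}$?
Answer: $1165$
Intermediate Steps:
$Q{\left(C \right)} = - \frac{5}{C}$
$\left(-114 + Q{\left(2 \right)}\right) \left(-10\right) = \left(-114 - \frac{5}{2}\right) \left(-10\right) = \left(- \frac{233}{2}\right) \left(-10\right) = 1165$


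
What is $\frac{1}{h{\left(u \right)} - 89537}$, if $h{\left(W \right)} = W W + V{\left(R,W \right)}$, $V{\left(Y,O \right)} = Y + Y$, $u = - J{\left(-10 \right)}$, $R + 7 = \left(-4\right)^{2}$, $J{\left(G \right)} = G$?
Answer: $- \frac{1}{89419} \approx -1.1183 \cdot 10^{-5}$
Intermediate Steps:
$R = 9$ ($R = -7 + \left(-4\right)^{2} = -7 + 16 = 9$)
$u = 10$ ($u = \left(-1\right) \left(-10\right) = 10$)
$V{\left(Y,O \right)} = 2 Y$
$h{\left(W \right)} = 18 + W^{2}$ ($h{\left(W \right)} = W W + 2 \cdot 9 = W^{2} + 18 = 18 + W^{2}$)
$\frac{1}{h{\left(u \right)} - 89537} = \frac{1}{\left(18 + 10^{2}\right) - 89537} = \frac{1}{\left(18 + 100\right) - 89537} = \frac{1}{118 - 89537} = \frac{1}{-89419} = - \frac{1}{89419}$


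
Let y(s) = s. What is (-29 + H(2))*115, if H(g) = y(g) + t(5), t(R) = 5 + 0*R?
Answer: -2530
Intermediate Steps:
t(R) = 5 (t(R) = 5 + 0 = 5)
H(g) = 5 + g (H(g) = g + 5 = 5 + g)
(-29 + H(2))*115 = (-29 + (5 + 2))*115 = (-29 + 7)*115 = -22*115 = -2530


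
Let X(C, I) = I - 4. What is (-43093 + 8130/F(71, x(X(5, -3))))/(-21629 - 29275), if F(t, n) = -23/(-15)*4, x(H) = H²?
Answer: 1921303/2341584 ≈ 0.82051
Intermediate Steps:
X(C, I) = -4 + I
F(t, n) = 92/15 (F(t, n) = -23*(-1/15)*4 = (23/15)*4 = 92/15)
(-43093 + 8130/F(71, x(X(5, -3))))/(-21629 - 29275) = (-43093 + 8130/(92/15))/(-21629 - 29275) = (-43093 + 8130*(15/92))/(-50904) = (-43093 + 60975/46)*(-1/50904) = -1921303/46*(-1/50904) = 1921303/2341584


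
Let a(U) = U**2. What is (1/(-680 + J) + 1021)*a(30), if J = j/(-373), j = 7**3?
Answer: 77794881000/84661 ≈ 9.1890e+5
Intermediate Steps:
j = 343
J = -343/373 (J = 343/(-373) = 343*(-1/373) = -343/373 ≈ -0.91957)
(1/(-680 + J) + 1021)*a(30) = (1/(-680 - 343/373) + 1021)*30**2 = (1/(-253983/373) + 1021)*900 = (-373/253983 + 1021)*900 = (259316270/253983)*900 = 77794881000/84661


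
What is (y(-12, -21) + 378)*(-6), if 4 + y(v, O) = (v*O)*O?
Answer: 29508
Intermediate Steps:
y(v, O) = -4 + v*O² (y(v, O) = -4 + (v*O)*O = -4 + (O*v)*O = -4 + v*O²)
(y(-12, -21) + 378)*(-6) = ((-4 - 12*(-21)²) + 378)*(-6) = ((-4 - 12*441) + 378)*(-6) = ((-4 - 5292) + 378)*(-6) = (-5296 + 378)*(-6) = -4918*(-6) = 29508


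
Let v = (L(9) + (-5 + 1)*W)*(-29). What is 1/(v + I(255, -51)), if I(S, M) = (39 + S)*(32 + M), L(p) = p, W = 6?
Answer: -1/5151 ≈ -0.00019414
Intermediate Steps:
I(S, M) = (32 + M)*(39 + S)
v = 435 (v = (9 + (-5 + 1)*6)*(-29) = (9 - 4*6)*(-29) = (9 - 24)*(-29) = -15*(-29) = 435)
1/(v + I(255, -51)) = 1/(435 + (1248 + 32*255 + 39*(-51) - 51*255)) = 1/(435 + (1248 + 8160 - 1989 - 13005)) = 1/(435 - 5586) = 1/(-5151) = -1/5151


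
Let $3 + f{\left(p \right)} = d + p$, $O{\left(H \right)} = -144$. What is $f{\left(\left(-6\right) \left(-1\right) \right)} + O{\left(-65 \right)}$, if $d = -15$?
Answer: $-156$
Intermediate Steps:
$f{\left(p \right)} = -18 + p$ ($f{\left(p \right)} = -3 + \left(-15 + p\right) = -18 + p$)
$f{\left(\left(-6\right) \left(-1\right) \right)} + O{\left(-65 \right)} = \left(-18 - -6\right) - 144 = \left(-18 + 6\right) - 144 = -12 - 144 = -156$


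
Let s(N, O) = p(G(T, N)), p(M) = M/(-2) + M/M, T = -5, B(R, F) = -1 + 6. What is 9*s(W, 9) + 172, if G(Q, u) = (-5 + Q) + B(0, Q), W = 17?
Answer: 407/2 ≈ 203.50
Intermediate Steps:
B(R, F) = 5
G(Q, u) = Q (G(Q, u) = (-5 + Q) + 5 = Q)
p(M) = 1 - M/2 (p(M) = M*(-½) + 1 = -M/2 + 1 = 1 - M/2)
s(N, O) = 7/2 (s(N, O) = 1 - ½*(-5) = 1 + 5/2 = 7/2)
9*s(W, 9) + 172 = 9*(7/2) + 172 = 63/2 + 172 = 407/2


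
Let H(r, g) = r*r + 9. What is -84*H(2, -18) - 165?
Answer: -1257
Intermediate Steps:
H(r, g) = 9 + r² (H(r, g) = r² + 9 = 9 + r²)
-84*H(2, -18) - 165 = -84*(9 + 2²) - 165 = -84*(9 + 4) - 165 = -84*13 - 165 = -1092 - 165 = -1257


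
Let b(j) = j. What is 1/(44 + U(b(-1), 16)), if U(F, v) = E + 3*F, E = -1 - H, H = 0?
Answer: 1/40 ≈ 0.025000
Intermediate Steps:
E = -1 (E = -1 - 1*0 = -1 + 0 = -1)
U(F, v) = -1 + 3*F
1/(44 + U(b(-1), 16)) = 1/(44 + (-1 + 3*(-1))) = 1/(44 + (-1 - 3)) = 1/(44 - 4) = 1/40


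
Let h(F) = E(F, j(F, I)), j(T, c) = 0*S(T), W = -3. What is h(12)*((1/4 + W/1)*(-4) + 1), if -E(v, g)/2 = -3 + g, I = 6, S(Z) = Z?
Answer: 72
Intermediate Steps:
j(T, c) = 0 (j(T, c) = 0*T = 0)
E(v, g) = 6 - 2*g (E(v, g) = -2*(-3 + g) = 6 - 2*g)
h(F) = 6 (h(F) = 6 - 2*0 = 6 + 0 = 6)
h(12)*((1/4 + W/1)*(-4) + 1) = 6*((1/4 - 3/1)*(-4) + 1) = 6*((1*(1/4) - 3*1)*(-4) + 1) = 6*((1/4 - 3)*(-4) + 1) = 6*(-11/4*(-4) + 1) = 6*(11 + 1) = 6*12 = 72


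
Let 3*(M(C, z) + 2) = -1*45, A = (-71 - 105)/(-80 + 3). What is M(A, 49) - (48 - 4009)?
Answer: 3944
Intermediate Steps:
A = 16/7 (A = -176/(-77) = -176*(-1/77) = 16/7 ≈ 2.2857)
M(C, z) = -17 (M(C, z) = -2 + (-1*45)/3 = -2 + (⅓)*(-45) = -2 - 15 = -17)
M(A, 49) - (48 - 4009) = -17 - (48 - 4009) = -17 - 1*(-3961) = -17 + 3961 = 3944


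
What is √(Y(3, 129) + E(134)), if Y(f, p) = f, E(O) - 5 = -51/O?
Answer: √136814/134 ≈ 2.7603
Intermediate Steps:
E(O) = 5 - 51/O
√(Y(3, 129) + E(134)) = √(3 + (5 - 51/134)) = √(3 + 619/134) = √(1021/134) = √136814/134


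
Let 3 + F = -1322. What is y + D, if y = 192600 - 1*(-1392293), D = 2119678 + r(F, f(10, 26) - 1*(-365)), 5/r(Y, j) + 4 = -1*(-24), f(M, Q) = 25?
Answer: 14818285/4 ≈ 3.7046e+6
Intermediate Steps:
F = -1325 (F = -3 - 1322 = -1325)
r(Y, j) = 1/4 (r(Y, j) = 5/(-4 - 1*(-24)) = 5/(-4 + 24) = 5/20 = 5*(1/20) = 1/4)
D = 8478713/4 (D = 2119678 + 1/4 = 8478713/4 ≈ 2.1197e+6)
y = 1584893 (y = 192600 + 1392293 = 1584893)
y + D = 1584893 + 8478713/4 = 14818285/4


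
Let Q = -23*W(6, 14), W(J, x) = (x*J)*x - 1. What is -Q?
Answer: 27025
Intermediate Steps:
W(J, x) = -1 + J*x**2 (W(J, x) = (J*x)*x - 1 = J*x**2 - 1 = -1 + J*x**2)
Q = -27025 (Q = -23*(-1 + 6*14**2) = -23*(-1 + 6*196) = -23*(-1 + 1176) = -23*1175 = -27025)
-Q = -1*(-27025) = 27025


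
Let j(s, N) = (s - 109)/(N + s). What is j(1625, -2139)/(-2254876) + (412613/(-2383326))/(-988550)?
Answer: 506246627279329/341332693170743745900 ≈ 1.4831e-6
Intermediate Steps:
j(s, N) = (-109 + s)/(N + s)
j(1625, -2139)/(-2254876) + (412613/(-2383326))/(-988550) = ((-109 + 1625)/(-2139 + 1625))/(-2254876) + (412613/(-2383326))/(-988550) = (1516/(-514))*(-1/2254876) + (412613*(-1/2383326))*(-1/988550) = -1/514*1516*(-1/2254876) - 412613/2383326*(-1/988550) = -758/257*(-1/2254876) + 412613/2356036917300 = 379/289751566 + 412613/2356036917300 = 506246627279329/341332693170743745900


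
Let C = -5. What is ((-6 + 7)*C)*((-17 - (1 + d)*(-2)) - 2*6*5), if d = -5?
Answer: 425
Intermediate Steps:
((-6 + 7)*C)*((-17 - (1 + d)*(-2)) - 2*6*5) = ((-6 + 7)*(-5))*((-17 - (1 - 5)*(-2)) - 2*6*5) = (1*(-5))*((-17 - (-4)*(-2)) - 12*5) = -5*((-17 - 1*8) - 60) = -5*((-17 - 8) - 60) = -5*(-25 - 60) = -5*(-85) = 425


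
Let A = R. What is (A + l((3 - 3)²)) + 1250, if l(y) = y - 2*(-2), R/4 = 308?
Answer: 2486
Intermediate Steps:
R = 1232 (R = 4*308 = 1232)
l(y) = 4 + y (l(y) = y + 4 = 4 + y)
A = 1232
(A + l((3 - 3)²)) + 1250 = (1232 + (4 + (3 - 3)²)) + 1250 = (1232 + (4 + 0²)) + 1250 = (1232 + (4 + 0)) + 1250 = (1232 + 4) + 1250 = 1236 + 1250 = 2486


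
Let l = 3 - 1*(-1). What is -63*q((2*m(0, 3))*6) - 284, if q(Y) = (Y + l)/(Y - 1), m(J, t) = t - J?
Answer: -356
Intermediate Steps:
l = 4 (l = 3 + 1 = 4)
q(Y) = (4 + Y)/(-1 + Y) (q(Y) = (Y + 4)/(Y - 1) = (4 + Y)/(-1 + Y))
-63*q((2*m(0, 3))*6) - 284 = -63*(4 + (2*(3 - 1*0))*6)/(-1 + (2*(3 - 1*0))*6) - 284 = -63*(4 + (2*(3 + 0))*6)/(-1 + (2*(3 + 0))*6) - 284 = -63*(4 + (2*3)*6)/(-1 + (2*3)*6) - 284 = -63*(4 + 6*6)/(-1 + 6*6) - 284 = -63*(4 + 36)/(-1 + 36) - 284 = -63*40/35 - 284 = -9*40/5 - 284 = -63*8/7 - 284 = -72 - 284 = -356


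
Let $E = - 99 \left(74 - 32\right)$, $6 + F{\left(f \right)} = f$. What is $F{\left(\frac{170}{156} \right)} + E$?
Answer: $- \frac{324707}{78} \approx -4162.9$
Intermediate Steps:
$F{\left(f \right)} = -6 + f$
$E = -4158$ ($E = \left(-99\right) 42 = -4158$)
$F{\left(\frac{170}{156} \right)} + E = \left(-6 + \frac{170}{156}\right) - 4158 = \left(-6 + 170 \cdot \frac{1}{156}\right) - 4158 = \left(-6 + \frac{85}{78}\right) - 4158 = - \frac{383}{78} - 4158 = - \frac{324707}{78}$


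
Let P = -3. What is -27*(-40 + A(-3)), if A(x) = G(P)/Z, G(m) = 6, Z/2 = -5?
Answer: 5481/5 ≈ 1096.2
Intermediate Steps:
Z = -10 (Z = 2*(-5) = -10)
A(x) = -3/5 (A(x) = 6/(-10) = 6*(-1/10) = -3/5)
-27*(-40 + A(-3)) = -27*(-40 - 3/5) = -27*(-203/5) = 5481/5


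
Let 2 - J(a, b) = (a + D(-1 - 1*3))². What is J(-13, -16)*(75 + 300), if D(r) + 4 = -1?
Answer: -120750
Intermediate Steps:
D(r) = -5 (D(r) = -4 - 1 = -5)
J(a, b) = 2 - (-5 + a)² (J(a, b) = 2 - (a - 5)² = 2 - (-5 + a)²)
J(-13, -16)*(75 + 300) = (2 - (-5 - 13)²)*(75 + 300) = (2 - 1*(-18)²)*375 = (2 - 1*324)*375 = (2 - 324)*375 = -322*375 = -120750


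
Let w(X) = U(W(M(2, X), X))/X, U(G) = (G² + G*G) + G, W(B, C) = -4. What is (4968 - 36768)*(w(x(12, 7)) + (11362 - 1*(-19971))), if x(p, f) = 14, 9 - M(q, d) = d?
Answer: -996453000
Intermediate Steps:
M(q, d) = 9 - d
U(G) = G + 2*G² (U(G) = (G² + G²) + G = 2*G² + G = G + 2*G²)
w(X) = 28/X (w(X) = (-4*(1 + 2*(-4)))/X = (-4*(1 - 8))/X = (-4*(-7))/X = 28/X)
(4968 - 36768)*(w(x(12, 7)) + (11362 - 1*(-19971))) = (4968 - 36768)*(28/14 + (11362 - 1*(-19971))) = -31800*(28*(1/14) + (11362 + 19971)) = -31800*(2 + 31333) = -31800*31335 = -996453000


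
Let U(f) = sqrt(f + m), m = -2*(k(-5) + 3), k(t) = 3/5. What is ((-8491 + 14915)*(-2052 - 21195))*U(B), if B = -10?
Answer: -149338728*I*sqrt(430)/5 ≈ -6.1935e+8*I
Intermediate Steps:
k(t) = 3/5 (k(t) = 3*(1/5) = 3/5)
m = -36/5 (m = -2*(3/5 + 3) = -2*18/5 = -36/5 ≈ -7.2000)
U(f) = sqrt(-36/5 + f) (U(f) = sqrt(f - 36/5) = sqrt(-36/5 + f))
((-8491 + 14915)*(-2052 - 21195))*U(B) = ((-8491 + 14915)*(-2052 - 21195))*(sqrt(-180 + 25*(-10))/5) = (6424*(-23247))*(sqrt(-180 - 250)/5) = -149338728*sqrt(-430)/5 = -149338728*I*sqrt(430)/5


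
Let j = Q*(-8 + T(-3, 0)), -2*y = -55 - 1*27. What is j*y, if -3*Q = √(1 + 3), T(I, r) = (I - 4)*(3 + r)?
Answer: 2378/3 ≈ 792.67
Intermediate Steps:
T(I, r) = (-4 + I)*(3 + r)
y = 41 (y = -(-55 - 1*27)/2 = -(-55 - 27)/2 = -½*(-82) = 41)
Q = -⅔ (Q = -√(1 + 3)/3 = -√4/3 = -⅓*2 = -⅔ ≈ -0.66667)
j = 58/3 (j = -2*(-8 + (-12 - 4*0 + 3*(-3) - 3*0))/3 = -2*(-8 + (-12 + 0 - 9 + 0))/3 = -2*(-8 - 21)/3 = -⅔*(-29) = 58/3 ≈ 19.333)
j*y = (58/3)*41 = 2378/3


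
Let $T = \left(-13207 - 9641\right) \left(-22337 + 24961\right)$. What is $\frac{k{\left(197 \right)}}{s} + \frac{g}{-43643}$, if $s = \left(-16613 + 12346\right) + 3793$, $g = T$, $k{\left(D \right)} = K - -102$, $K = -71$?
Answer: $\frac{28416441115}{20686782} \approx 1373.7$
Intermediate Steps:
$k{\left(D \right)} = 31$ ($k{\left(D \right)} = -71 - -102 = -71 + 102 = 31$)
$T = -59953152$ ($T = \left(-22848\right) 2624 = -59953152$)
$g = -59953152$
$s = -474$ ($s = -4267 + 3793 = -474$)
$\frac{k{\left(197 \right)}}{s} + \frac{g}{-43643} = \frac{31}{-474} - \frac{59953152}{-43643} = 31 \left(- \frac{1}{474}\right) - - \frac{59953152}{43643} = - \frac{31}{474} + \frac{59953152}{43643} = \frac{28416441115}{20686782}$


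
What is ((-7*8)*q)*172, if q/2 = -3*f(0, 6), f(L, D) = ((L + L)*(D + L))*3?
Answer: 0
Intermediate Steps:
f(L, D) = 6*L*(D + L) (f(L, D) = ((2*L)*(D + L))*3 = (2*L*(D + L))*3 = 6*L*(D + L))
q = 0 (q = 2*(-18*0*(6 + 0)) = 2*(-18*0*6) = 2*(-3*0) = 2*0 = 0)
((-7*8)*q)*172 = (-7*8*0)*172 = -56*0*172 = 0*172 = 0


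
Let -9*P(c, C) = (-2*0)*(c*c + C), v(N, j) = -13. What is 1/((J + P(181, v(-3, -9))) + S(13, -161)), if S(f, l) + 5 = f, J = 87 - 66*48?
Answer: -1/3073 ≈ -0.00032541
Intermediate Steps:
J = -3081 (J = 87 - 3168 = -3081)
S(f, l) = -5 + f
P(c, C) = 0 (P(c, C) = -(-2*0)*(c*c + C)/9 = -0*(c² + C) = -0*(C + c²) = -⅑*0 = 0)
1/((J + P(181, v(-3, -9))) + S(13, -161)) = 1/((-3081 + 0) + (-5 + 13)) = 1/(-3081 + 8) = 1/(-3073) = -1/3073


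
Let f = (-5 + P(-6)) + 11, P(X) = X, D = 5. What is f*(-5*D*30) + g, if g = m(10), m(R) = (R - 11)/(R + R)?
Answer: -1/20 ≈ -0.050000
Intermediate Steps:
m(R) = (-11 + R)/(2*R) (m(R) = (-11 + R)/((2*R)) = (-11 + R)*(1/(2*R)) = (-11 + R)/(2*R))
g = -1/20 (g = (½)*(-11 + 10)/10 = (½)*(⅒)*(-1) = -1/20 ≈ -0.050000)
f = 0 (f = (-5 - 6) + 11 = -11 + 11 = 0)
f*(-5*D*30) + g = 0*(-5*5*30) - 1/20 = 0*(-25*30) - 1/20 = 0*(-750) - 1/20 = 0 - 1/20 = -1/20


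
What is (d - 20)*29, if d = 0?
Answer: -580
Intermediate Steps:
(d - 20)*29 = (0 - 20)*29 = -20*29 = -580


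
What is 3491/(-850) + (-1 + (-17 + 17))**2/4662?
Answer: -4068548/990675 ≈ -4.1068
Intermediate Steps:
3491/(-850) + (-1 + (-17 + 17))**2/4662 = 3491*(-1/850) + (-1 + 0)**2*(1/4662) = -3491/850 + (-1)**2*(1/4662) = -3491/850 + 1*(1/4662) = -3491/850 + 1/4662 = -4068548/990675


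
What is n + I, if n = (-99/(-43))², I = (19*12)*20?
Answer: 8441241/1849 ≈ 4565.3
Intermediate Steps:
I = 4560 (I = 228*20 = 4560)
n = 9801/1849 (n = (-99*(-1/43))² = (99/43)² = 9801/1849 ≈ 5.3007)
n + I = 9801/1849 + 4560 = 8441241/1849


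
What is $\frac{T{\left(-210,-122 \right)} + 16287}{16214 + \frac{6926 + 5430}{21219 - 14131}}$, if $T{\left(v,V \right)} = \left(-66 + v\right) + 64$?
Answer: $\frac{28484900}{28734297} \approx 0.99132$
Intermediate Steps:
$T{\left(v,V \right)} = -2 + v$
$\frac{T{\left(-210,-122 \right)} + 16287}{16214 + \frac{6926 + 5430}{21219 - 14131}} = \frac{\left(-2 - 210\right) + 16287}{16214 + \frac{6926 + 5430}{21219 - 14131}} = \frac{-212 + 16287}{16214 + \frac{12356}{7088}} = \frac{16075}{16214 + 12356 \cdot \frac{1}{7088}} = \frac{16075}{16214 + \frac{3089}{1772}} = \frac{16075}{\frac{28734297}{1772}} = 16075 \cdot \frac{1772}{28734297} = \frac{28484900}{28734297}$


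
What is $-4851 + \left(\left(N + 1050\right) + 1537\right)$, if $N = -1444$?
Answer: $-3708$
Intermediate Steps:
$-4851 + \left(\left(N + 1050\right) + 1537\right) = -4851 + \left(\left(-1444 + 1050\right) + 1537\right) = -4851 + \left(-394 + 1537\right) = -4851 + 1143 = -3708$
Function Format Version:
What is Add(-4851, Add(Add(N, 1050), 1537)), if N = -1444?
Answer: -3708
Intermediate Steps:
Add(-4851, Add(Add(N, 1050), 1537)) = Add(-4851, Add(Add(-1444, 1050), 1537)) = Add(-4851, Add(-394, 1537)) = Add(-4851, 1143) = -3708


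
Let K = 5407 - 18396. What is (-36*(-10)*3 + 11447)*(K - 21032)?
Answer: -426181067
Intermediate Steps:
K = -12989
(-36*(-10)*3 + 11447)*(K - 21032) = (-36*(-10)*3 + 11447)*(-12989 - 21032) = (360*3 + 11447)*(-34021) = (1080 + 11447)*(-34021) = 12527*(-34021) = -426181067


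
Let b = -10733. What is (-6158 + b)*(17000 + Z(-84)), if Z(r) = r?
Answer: -285728156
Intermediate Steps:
(-6158 + b)*(17000 + Z(-84)) = (-6158 - 10733)*(17000 - 84) = -16891*16916 = -285728156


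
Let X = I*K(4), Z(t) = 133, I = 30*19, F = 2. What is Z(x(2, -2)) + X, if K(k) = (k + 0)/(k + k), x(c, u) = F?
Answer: 418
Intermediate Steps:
I = 570
x(c, u) = 2
K(k) = ½ (K(k) = k/((2*k)) = k*(1/(2*k)) = ½)
X = 285 (X = 570*(½) = 285)
Z(x(2, -2)) + X = 133 + 285 = 418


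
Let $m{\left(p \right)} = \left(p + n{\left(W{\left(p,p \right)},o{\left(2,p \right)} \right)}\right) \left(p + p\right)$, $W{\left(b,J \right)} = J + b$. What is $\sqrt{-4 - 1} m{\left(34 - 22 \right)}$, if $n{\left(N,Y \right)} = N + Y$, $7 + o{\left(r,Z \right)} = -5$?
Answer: $576 i \sqrt{5} \approx 1288.0 i$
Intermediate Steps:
$o{\left(r,Z \right)} = -12$ ($o{\left(r,Z \right)} = -7 - 5 = -12$)
$m{\left(p \right)} = 2 p \left(-12 + 3 p\right)$ ($m{\left(p \right)} = \left(p + \left(\left(p + p\right) - 12\right)\right) \left(p + p\right) = \left(p + \left(2 p - 12\right)\right) 2 p = \left(p + \left(-12 + 2 p\right)\right) 2 p = \left(-12 + 3 p\right) 2 p = 2 p \left(-12 + 3 p\right)$)
$\sqrt{-4 - 1} m{\left(34 - 22 \right)} = \sqrt{-4 - 1} \cdot 6 \left(34 - 22\right) \left(-4 + \left(34 - 22\right)\right) = \sqrt{-5} \cdot 6 \left(34 - 22\right) \left(-4 + \left(34 - 22\right)\right) = i \sqrt{5} \cdot 6 \cdot 12 \left(-4 + 12\right) = i \sqrt{5} \cdot 6 \cdot 12 \cdot 8 = i \sqrt{5} \cdot 576 = 576 i \sqrt{5}$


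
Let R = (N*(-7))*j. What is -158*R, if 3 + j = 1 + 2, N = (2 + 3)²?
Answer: 0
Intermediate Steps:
N = 25 (N = 5² = 25)
j = 0 (j = -3 + (1 + 2) = -3 + 3 = 0)
R = 0 (R = (25*(-7))*0 = -175*0 = 0)
-158*R = -158*0 = 0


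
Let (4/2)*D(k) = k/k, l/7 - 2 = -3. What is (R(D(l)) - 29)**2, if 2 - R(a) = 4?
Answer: 961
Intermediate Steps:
l = -7 (l = 14 + 7*(-3) = 14 - 21 = -7)
D(k) = 1/2 (D(k) = (k/k)/2 = (1/2)*1 = 1/2)
R(a) = -2 (R(a) = 2 - 1*4 = 2 - 4 = -2)
(R(D(l)) - 29)**2 = (-2 - 29)**2 = (-31)**2 = 961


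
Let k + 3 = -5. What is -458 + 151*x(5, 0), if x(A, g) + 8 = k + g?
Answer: -2874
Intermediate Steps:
k = -8 (k = -3 - 5 = -8)
x(A, g) = -16 + g (x(A, g) = -8 + (-8 + g) = -16 + g)
-458 + 151*x(5, 0) = -458 + 151*(-16 + 0) = -458 + 151*(-16) = -458 - 2416 = -2874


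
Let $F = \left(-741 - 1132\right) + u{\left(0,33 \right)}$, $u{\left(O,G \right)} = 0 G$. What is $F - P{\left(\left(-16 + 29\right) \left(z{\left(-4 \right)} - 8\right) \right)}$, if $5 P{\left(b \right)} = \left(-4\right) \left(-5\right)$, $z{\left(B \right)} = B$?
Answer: $-1877$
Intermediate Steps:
$u{\left(O,G \right)} = 0$
$F = -1873$ ($F = \left(-741 - 1132\right) + 0 = -1873 + 0 = -1873$)
$P{\left(b \right)} = 4$ ($P{\left(b \right)} = \frac{\left(-4\right) \left(-5\right)}{5} = \frac{1}{5} \cdot 20 = 4$)
$F - P{\left(\left(-16 + 29\right) \left(z{\left(-4 \right)} - 8\right) \right)} = -1873 - 4 = -1877$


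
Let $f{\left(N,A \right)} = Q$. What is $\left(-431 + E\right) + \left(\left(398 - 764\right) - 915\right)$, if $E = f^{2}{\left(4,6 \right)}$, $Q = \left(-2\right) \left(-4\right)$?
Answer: $-1648$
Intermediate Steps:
$Q = 8$
$f{\left(N,A \right)} = 8$
$E = 64$ ($E = 8^{2} = 64$)
$\left(-431 + E\right) + \left(\left(398 - 764\right) - 915\right) = \left(-431 + 64\right) + \left(\left(398 - 764\right) - 915\right) = -367 - 1281 = -1648$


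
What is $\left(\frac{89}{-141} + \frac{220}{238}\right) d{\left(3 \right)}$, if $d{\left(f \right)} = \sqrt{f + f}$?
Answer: $\frac{4919 \sqrt{6}}{16779} \approx 0.7181$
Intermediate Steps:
$d{\left(f \right)} = \sqrt{2} \sqrt{f}$ ($d{\left(f \right)} = \sqrt{2 f} = \sqrt{2} \sqrt{f}$)
$\left(\frac{89}{-141} + \frac{220}{238}\right) d{\left(3 \right)} = \left(\frac{89}{-141} + \frac{220}{238}\right) \sqrt{2} \sqrt{3} = \left(89 \left(- \frac{1}{141}\right) + 220 \cdot \frac{1}{238}\right) \sqrt{6} = \left(- \frac{89}{141} + \frac{110}{119}\right) \sqrt{6} = \frac{4919 \sqrt{6}}{16779}$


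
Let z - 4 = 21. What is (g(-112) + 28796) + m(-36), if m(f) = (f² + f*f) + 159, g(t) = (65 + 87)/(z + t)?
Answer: 2744437/87 ≈ 31545.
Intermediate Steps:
z = 25 (z = 4 + 21 = 25)
g(t) = 152/(25 + t) (g(t) = (65 + 87)/(25 + t) = 152/(25 + t))
m(f) = 159 + 2*f² (m(f) = (f² + f²) + 159 = 2*f² + 159 = 159 + 2*f²)
(g(-112) + 28796) + m(-36) = (152/(25 - 112) + 28796) + (159 + 2*(-36)²) = (152/(-87) + 28796) + (159 + 2*1296) = (152*(-1/87) + 28796) + (159 + 2592) = (-152/87 + 28796) + 2751 = 2505100/87 + 2751 = 2744437/87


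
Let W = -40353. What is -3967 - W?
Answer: 36386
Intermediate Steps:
-3967 - W = -3967 - 1*(-40353) = -3967 + 40353 = 36386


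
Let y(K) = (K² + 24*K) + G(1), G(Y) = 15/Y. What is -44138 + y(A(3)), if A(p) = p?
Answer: -44042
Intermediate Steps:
y(K) = 15 + K² + 24*K (y(K) = (K² + 24*K) + 15/1 = (K² + 24*K) + 15*1 = (K² + 24*K) + 15 = 15 + K² + 24*K)
-44138 + y(A(3)) = -44138 + (15 + 3² + 24*3) = -44138 + (15 + 9 + 72) = -44138 + 96 = -44042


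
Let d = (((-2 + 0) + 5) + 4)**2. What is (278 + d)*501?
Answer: 163827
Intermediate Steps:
d = 49 (d = ((-2 + 5) + 4)**2 = (3 + 4)**2 = 7**2 = 49)
(278 + d)*501 = (278 + 49)*501 = 327*501 = 163827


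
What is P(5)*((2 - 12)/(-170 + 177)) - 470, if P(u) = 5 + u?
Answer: -3390/7 ≈ -484.29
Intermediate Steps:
P(5)*((2 - 12)/(-170 + 177)) - 470 = (5 + 5)*((2 - 12)/(-170 + 177)) - 470 = 10*(-10/7) - 470 = -100/7 - 470 = -3390/7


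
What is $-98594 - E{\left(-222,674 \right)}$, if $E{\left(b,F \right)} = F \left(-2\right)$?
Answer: $-97246$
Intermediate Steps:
$E{\left(b,F \right)} = - 2 F$
$-98594 - E{\left(-222,674 \right)} = -98594 - \left(-2\right) 674 = -98594 - -1348 = -98594 + 1348 = -97246$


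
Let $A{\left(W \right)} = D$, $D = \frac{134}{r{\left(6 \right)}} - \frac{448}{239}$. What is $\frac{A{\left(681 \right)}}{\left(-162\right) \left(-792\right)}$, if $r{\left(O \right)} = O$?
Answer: $\frac{14669}{91993968} \approx 0.00015946$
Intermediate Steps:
$D = \frac{14669}{717}$ ($D = \frac{134}{6} - \frac{448}{239} = 134 \cdot \frac{1}{6} - \frac{448}{239} = \frac{67}{3} - \frac{448}{239} = \frac{14669}{717} \approx 20.459$)
$A{\left(W \right)} = \frac{14669}{717}$
$\frac{A{\left(681 \right)}}{\left(-162\right) \left(-792\right)} = \frac{14669}{717 \left(\left(-162\right) \left(-792\right)\right)} = \frac{14669}{717 \cdot 128304} = \frac{14669}{717} \cdot \frac{1}{128304} = \frac{14669}{91993968}$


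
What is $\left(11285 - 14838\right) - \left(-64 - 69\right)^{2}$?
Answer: $-21242$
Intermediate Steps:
$\left(11285 - 14838\right) - \left(-64 - 69\right)^{2} = -3553 - \left(-133\right)^{2} = -3553 - 17689 = -21242$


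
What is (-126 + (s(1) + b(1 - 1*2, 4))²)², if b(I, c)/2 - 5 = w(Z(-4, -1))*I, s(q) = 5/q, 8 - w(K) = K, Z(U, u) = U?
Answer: 2025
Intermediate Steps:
w(K) = 8 - K
b(I, c) = 10 + 24*I (b(I, c) = 10 + 2*((8 - 1*(-4))*I) = 10 + 2*((8 + 4)*I) = 10 + 2*(12*I) = 10 + 24*I)
(-126 + (s(1) + b(1 - 1*2, 4))²)² = (-126 + (5/1 + (10 + 24*(1 - 1*2)))²)² = (-126 + (5*1 + (10 + 24*(1 - 2)))²)² = (-126 + (5 + (10 + 24*(-1)))²)² = (-126 + (5 + (10 - 24))²)² = (-126 + (5 - 14)²)² = (-126 + (-9)²)² = (-126 + 81)² = (-45)² = 2025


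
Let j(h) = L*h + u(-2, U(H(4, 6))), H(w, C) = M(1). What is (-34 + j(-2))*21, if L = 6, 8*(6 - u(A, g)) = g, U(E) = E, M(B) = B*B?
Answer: -6741/8 ≈ -842.63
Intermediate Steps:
M(B) = B²
H(w, C) = 1 (H(w, C) = 1² = 1)
u(A, g) = 6 - g/8
j(h) = 47/8 + 6*h (j(h) = 6*h + (6 - ⅛*1) = 6*h + (6 - ⅛) = 6*h + 47/8 = 47/8 + 6*h)
(-34 + j(-2))*21 = (-34 + (47/8 + 6*(-2)))*21 = (-34 + (47/8 - 12))*21 = (-34 - 49/8)*21 = -321/8*21 = -6741/8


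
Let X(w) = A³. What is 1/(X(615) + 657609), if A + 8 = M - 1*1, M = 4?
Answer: 1/657484 ≈ 1.5209e-6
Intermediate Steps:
A = -5 (A = -8 + (4 - 1*1) = -8 + (4 - 1) = -8 + 3 = -5)
X(w) = -125 (X(w) = (-5)³ = -125)
1/(X(615) + 657609) = 1/(-125 + 657609) = 1/657484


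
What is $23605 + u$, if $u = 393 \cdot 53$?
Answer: $44434$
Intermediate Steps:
$u = 20829$
$23605 + u = 23605 + 20829 = 44434$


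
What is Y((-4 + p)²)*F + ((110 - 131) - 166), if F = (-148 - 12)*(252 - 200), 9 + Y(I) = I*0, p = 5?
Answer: 74693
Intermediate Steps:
Y(I) = -9 (Y(I) = -9 + I*0 = -9 + 0 = -9)
F = -8320 (F = -160*52 = -8320)
Y((-4 + p)²)*F + ((110 - 131) - 166) = -9*(-8320) + ((110 - 131) - 166) = 74880 + (-21 - 166) = 74880 - 187 = 74693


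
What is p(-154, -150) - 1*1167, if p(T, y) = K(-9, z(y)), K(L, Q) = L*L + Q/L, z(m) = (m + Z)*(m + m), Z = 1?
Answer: -18158/3 ≈ -6052.7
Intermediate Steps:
z(m) = 2*m*(1 + m) (z(m) = (m + 1)*(m + m) = (1 + m)*(2*m) = 2*m*(1 + m))
K(L, Q) = L² + Q/L
p(T, y) = 81 - 2*y*(1 + y)/9 (p(T, y) = (2*y*(1 + y) + (-9)³)/(-9) = -(2*y*(1 + y) - 729)/9 = -(-729 + 2*y*(1 + y))/9 = 81 - 2*y*(1 + y)/9)
p(-154, -150) - 1*1167 = (81 - 2/9*(-150)*(1 - 150)) - 1*1167 = (81 - 2/9*(-150)*(-149)) - 1167 = (81 - 14900/3) - 1167 = -14657/3 - 1167 = -18158/3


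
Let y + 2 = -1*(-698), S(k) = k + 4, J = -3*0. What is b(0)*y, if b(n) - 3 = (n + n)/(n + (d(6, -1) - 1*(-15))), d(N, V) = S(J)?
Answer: 2088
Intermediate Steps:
J = 0
S(k) = 4 + k
d(N, V) = 4 (d(N, V) = 4 + 0 = 4)
y = 696 (y = -2 - 1*(-698) = -2 + 698 = 696)
b(n) = 3 + 2*n/(19 + n) (b(n) = 3 + (n + n)/(n + (4 - 1*(-15))) = 3 + (2*n)/(n + (4 + 15)) = 3 + (2*n)/(n + 19) = 3 + (2*n)/(19 + n) = 3 + 2*n/(19 + n))
b(0)*y = ((57 + 5*0)/(19 + 0))*696 = ((57 + 0)/19)*696 = ((1/19)*57)*696 = 3*696 = 2088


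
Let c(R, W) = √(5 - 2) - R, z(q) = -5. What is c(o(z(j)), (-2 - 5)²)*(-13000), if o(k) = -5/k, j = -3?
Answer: 13000 - 13000*√3 ≈ -9516.7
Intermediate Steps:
c(R, W) = √3 - R
c(o(z(j)), (-2 - 5)²)*(-13000) = (√3 - (-5)/(-5))*(-13000) = (√3 - (-5)*(-1)/5)*(-13000) = (√3 - 1*1)*(-13000) = (√3 - 1)*(-13000) = (-1 + √3)*(-13000) = 13000 - 13000*√3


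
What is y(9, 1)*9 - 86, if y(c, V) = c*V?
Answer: -5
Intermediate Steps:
y(c, V) = V*c
y(9, 1)*9 - 86 = (1*9)*9 - 86 = 9*9 - 86 = 81 - 86 = -5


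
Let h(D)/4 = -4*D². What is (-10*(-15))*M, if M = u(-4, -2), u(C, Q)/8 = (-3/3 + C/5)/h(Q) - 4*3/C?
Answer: 14535/4 ≈ 3633.8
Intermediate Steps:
h(D) = -16*D² (h(D) = 4*(-4*D²) = -16*D²)
u(C, Q) = -96/C - (-1 + C/5)/(2*Q²) (u(C, Q) = 8*((-3/3 + C/5)/((-16*Q²)) - 4*3/C) = 8*((-3*⅓ + C*(⅕))*(-1/(16*Q²)) - 4*3/C) = 8*((-1 + C/5)*(-1/(16*Q²)) - 4*3/C) = 8*(-(-1 + C/5)/(16*Q²) - 12/C) = 8*(-12/C - (-1 + C/5)/(16*Q²)) = -96/C - (-1 + C/5)/(2*Q²))
M = 969/40 (M = (⅒)*(-960*(-2)² - 4*(5 - 1*(-4)))/(-4*(-2)²) = (⅒)*(-¼)*(¼)*(-960*4 - 4*(5 + 4)) = (⅒)*(-¼)*(¼)*(-3840 - 4*9) = (⅒)*(-¼)*(¼)*(-3840 - 36) = (⅒)*(-¼)*(¼)*(-3876) = 969/40 ≈ 24.225)
(-10*(-15))*M = -10*(-15)*(969/40) = 150*(969/40) = 14535/4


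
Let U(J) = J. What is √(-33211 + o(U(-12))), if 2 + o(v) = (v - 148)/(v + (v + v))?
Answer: I*√298877/3 ≈ 182.23*I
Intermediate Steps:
o(v) = -2 + (-148 + v)/(3*v) (o(v) = -2 + (v - 148)/(v + (v + v)) = -2 + (-148 + v)/(v + 2*v) = -2 + (-148 + v)/((3*v)) = -2 + (-148 + v)*(1/(3*v)) = -2 + (-148 + v)/(3*v))
√(-33211 + o(U(-12))) = √(-33211 + (⅓)*(-148 - 5*(-12))/(-12)) = √(-33211 + (⅓)*(-1/12)*(-148 + 60)) = √(-33211 + (⅓)*(-1/12)*(-88)) = √(-33211 + 22/9) = √(-298877/9) = I*√298877/3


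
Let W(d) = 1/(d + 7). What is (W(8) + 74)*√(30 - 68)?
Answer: 1111*I*√38/15 ≈ 456.58*I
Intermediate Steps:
W(d) = 1/(7 + d)
(W(8) + 74)*√(30 - 68) = (1/(7 + 8) + 74)*√(30 - 68) = (1/15 + 74)*√(-38) = (1/15 + 74)*(I*√38) = 1111*(I*√38)/15 = 1111*I*√38/15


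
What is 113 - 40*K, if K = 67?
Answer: -2567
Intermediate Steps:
113 - 40*K = 113 - 40*67 = 113 - 2680 = -2567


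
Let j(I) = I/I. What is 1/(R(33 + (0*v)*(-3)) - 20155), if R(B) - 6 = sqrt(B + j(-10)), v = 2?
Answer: -20149/405982167 - sqrt(34)/405982167 ≈ -4.9645e-5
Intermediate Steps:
j(I) = 1
R(B) = 6 + sqrt(1 + B) (R(B) = 6 + sqrt(B + 1) = 6 + sqrt(1 + B))
1/(R(33 + (0*v)*(-3)) - 20155) = 1/((6 + sqrt(1 + (33 + (0*2)*(-3)))) - 20155) = 1/((6 + sqrt(1 + (33 + 0*(-3)))) - 20155) = 1/((6 + sqrt(1 + (33 + 0))) - 20155) = 1/((6 + sqrt(1 + 33)) - 20155) = 1/((6 + sqrt(34)) - 20155) = 1/(-20149 + sqrt(34))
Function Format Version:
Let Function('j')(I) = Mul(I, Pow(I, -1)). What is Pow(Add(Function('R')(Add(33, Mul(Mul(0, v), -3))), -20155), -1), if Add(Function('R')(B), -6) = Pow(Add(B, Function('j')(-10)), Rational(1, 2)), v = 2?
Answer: Add(Rational(-20149, 405982167), Mul(Rational(-1, 405982167), Pow(34, Rational(1, 2)))) ≈ -4.9645e-5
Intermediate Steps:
Function('j')(I) = 1
Function('R')(B) = Add(6, Pow(Add(1, B), Rational(1, 2))) (Function('R')(B) = Add(6, Pow(Add(B, 1), Rational(1, 2))) = Add(6, Pow(Add(1, B), Rational(1, 2))))
Pow(Add(Function('R')(Add(33, Mul(Mul(0, v), -3))), -20155), -1) = Pow(Add(Add(6, Pow(Add(1, Add(33, Mul(Mul(0, 2), -3))), Rational(1, 2))), -20155), -1) = Pow(Add(Add(6, Pow(Add(1, Add(33, Mul(0, -3))), Rational(1, 2))), -20155), -1) = Pow(Add(Add(6, Pow(Add(1, Add(33, 0)), Rational(1, 2))), -20155), -1) = Pow(Add(Add(6, Pow(Add(1, 33), Rational(1, 2))), -20155), -1) = Pow(Add(Add(6, Pow(34, Rational(1, 2))), -20155), -1) = Pow(Add(-20149, Pow(34, Rational(1, 2))), -1)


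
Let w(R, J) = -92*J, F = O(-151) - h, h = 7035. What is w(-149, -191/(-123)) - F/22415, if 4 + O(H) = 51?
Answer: -393016856/2757045 ≈ -142.55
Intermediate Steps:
O(H) = 47 (O(H) = -4 + 51 = 47)
F = -6988 (F = 47 - 1*7035 = 47 - 7035 = -6988)
w(-149, -191/(-123)) - F/22415 = -(-17572)/(-123) - (-6988)/22415 = -(-17572)*(-1)/123 - (-6988)/22415 = -92*191/123 - 1*(-6988/22415) = -17572/123 + 6988/22415 = -393016856/2757045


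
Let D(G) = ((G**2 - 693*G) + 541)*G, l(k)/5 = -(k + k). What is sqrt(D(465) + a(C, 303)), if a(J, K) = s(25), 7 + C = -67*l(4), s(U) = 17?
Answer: I*sqrt(49047718) ≈ 7003.4*I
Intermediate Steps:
l(k) = -10*k (l(k) = 5*(-(k + k)) = 5*(-2*k) = -10*k)
C = 2673 (C = -7 - (-670)*4 = -7 - 67*(-40) = -7 + 2680 = 2673)
D(G) = G*(541 + G**2 - 693*G) (D(G) = (541 + G**2 - 693*G)*G = G*(541 + G**2 - 693*G))
a(J, K) = 17
sqrt(D(465) + a(C, 303)) = sqrt(465*(541 + 465**2 - 693*465) + 17) = sqrt(465*(541 + 216225 - 322245) + 17) = sqrt(465*(-105479) + 17) = sqrt(-49047735 + 17) = sqrt(-49047718) = I*sqrt(49047718)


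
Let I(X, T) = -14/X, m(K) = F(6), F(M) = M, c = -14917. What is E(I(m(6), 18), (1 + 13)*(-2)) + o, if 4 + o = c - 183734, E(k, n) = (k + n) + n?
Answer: -596140/3 ≈ -1.9871e+5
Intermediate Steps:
m(K) = 6
E(k, n) = k + 2*n
o = -198655 (o = -4 + (-14917 - 183734) = -4 - 198651 = -198655)
E(I(m(6), 18), (1 + 13)*(-2)) + o = (-14/6 + 2*((1 + 13)*(-2))) - 198655 = (-14*⅙ + 2*(14*(-2))) - 198655 = (-7/3 + 2*(-28)) - 198655 = (-7/3 - 56) - 198655 = -175/3 - 198655 = -596140/3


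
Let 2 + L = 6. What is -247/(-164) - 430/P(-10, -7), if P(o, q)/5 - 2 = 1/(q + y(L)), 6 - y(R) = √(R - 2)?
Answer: -40583/1148 - 86*√2/7 ≈ -52.726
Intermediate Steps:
L = 4 (L = -2 + 6 = 4)
y(R) = 6 - √(-2 + R) (y(R) = 6 - √(R - 2) = 6 - √(-2 + R))
P(o, q) = 10 + 5/(6 + q - √2) (P(o, q) = 10 + 5/(q + (6 - √(-2 + 4))) = 10 + 5/(q + (6 - √2)) = 10 + 5/(6 + q - √2))
-247/(-164) - 430/P(-10, -7) = -247/(-164) - 430*(6 - 7 - √2)/(5*(13 - 2*√2 + 2*(-7))) = -247*(-1/164) - 430*(-1 - √2)/(5*(13 - 2*√2 - 14)) = 247/164 - 430*(-1 - √2)/(5*(-1 - 2*√2)) = 247/164 - 86*(-1 - √2)/(-1 - 2*√2)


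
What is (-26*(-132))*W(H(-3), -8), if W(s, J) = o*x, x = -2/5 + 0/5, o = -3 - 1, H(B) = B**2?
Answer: 27456/5 ≈ 5491.2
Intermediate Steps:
o = -4
x = -2/5 (x = -2*1/5 + 0*(1/5) = -2/5 + 0 = -2/5 ≈ -0.40000)
W(s, J) = 8/5 (W(s, J) = -4*(-2/5) = 8/5)
(-26*(-132))*W(H(-3), -8) = -26*(-132)*(8/5) = 3432*(8/5) = 27456/5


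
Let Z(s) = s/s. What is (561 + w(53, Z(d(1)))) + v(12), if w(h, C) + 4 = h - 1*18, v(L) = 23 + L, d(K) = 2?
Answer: 627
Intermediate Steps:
Z(s) = 1
w(h, C) = -22 + h (w(h, C) = -4 + (h - 1*18) = -4 + (h - 18) = -4 + (-18 + h) = -22 + h)
(561 + w(53, Z(d(1)))) + v(12) = (561 + (-22 + 53)) + (23 + 12) = (561 + 31) + 35 = 592 + 35 = 627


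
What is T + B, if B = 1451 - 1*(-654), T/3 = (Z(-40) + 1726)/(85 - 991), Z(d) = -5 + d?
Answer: 634029/302 ≈ 2099.4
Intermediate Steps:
T = -1681/302 (T = 3*(((-5 - 40) + 1726)/(85 - 991)) = 3*((-45 + 1726)/(-906)) = 3*(1681*(-1/906)) = 3*(-1681/906) = -1681/302 ≈ -5.5662)
B = 2105 (B = 1451 + 654 = 2105)
T + B = -1681/302 + 2105 = 634029/302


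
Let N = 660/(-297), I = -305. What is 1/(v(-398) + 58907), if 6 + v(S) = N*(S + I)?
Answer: 9/544169 ≈ 1.6539e-5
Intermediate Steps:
N = -20/9 (N = 660*(-1/297) = -20/9 ≈ -2.2222)
v(S) = 6046/9 - 20*S/9 (v(S) = -6 - 20*(S - 305)/9 = -6 - 20*(-305 + S)/9 = -6 + (6100/9 - 20*S/9) = 6046/9 - 20*S/9)
1/(v(-398) + 58907) = 1/((6046/9 - 20/9*(-398)) + 58907) = 1/((6046/9 + 7960/9) + 58907) = 1/(14006/9 + 58907) = 1/(544169/9) = 9/544169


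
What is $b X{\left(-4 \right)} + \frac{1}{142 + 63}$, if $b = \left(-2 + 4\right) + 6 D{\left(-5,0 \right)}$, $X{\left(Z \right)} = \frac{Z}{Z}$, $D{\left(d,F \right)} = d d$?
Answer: $\frac{31161}{205} \approx 152.0$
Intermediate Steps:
$D{\left(d,F \right)} = d^{2}$
$X{\left(Z \right)} = 1$
$b = 152$ ($b = \left(-2 + 4\right) + 6 \left(-5\right)^{2} = 2 + 6 \cdot 25 = 2 + 150 = 152$)
$b X{\left(-4 \right)} + \frac{1}{142 + 63} = 152 \cdot 1 + \frac{1}{142 + 63} = 152 + \frac{1}{205} = \frac{31161}{205}$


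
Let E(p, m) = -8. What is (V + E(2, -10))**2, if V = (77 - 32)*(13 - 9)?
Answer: 29584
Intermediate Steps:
V = 180 (V = 45*4 = 180)
(V + E(2, -10))**2 = (180 - 8)**2 = 172**2 = 29584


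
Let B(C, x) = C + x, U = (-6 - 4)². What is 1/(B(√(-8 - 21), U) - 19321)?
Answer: -19221/369446870 - I*√29/369446870 ≈ -5.2026e-5 - 1.4576e-8*I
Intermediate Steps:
U = 100 (U = (-10)² = 100)
1/(B(√(-8 - 21), U) - 19321) = 1/((√(-8 - 21) + 100) - 19321) = 1/((√(-29) + 100) - 19321) = 1/((I*√29 + 100) - 19321) = 1/((100 + I*√29) - 19321) = 1/(-19221 + I*√29)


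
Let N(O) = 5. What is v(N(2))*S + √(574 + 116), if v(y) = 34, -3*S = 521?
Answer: -17714/3 + √690 ≈ -5878.4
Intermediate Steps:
S = -521/3 (S = -⅓*521 = -521/3 ≈ -173.67)
v(N(2))*S + √(574 + 116) = 34*(-521/3) + √(574 + 116) = -17714/3 + √690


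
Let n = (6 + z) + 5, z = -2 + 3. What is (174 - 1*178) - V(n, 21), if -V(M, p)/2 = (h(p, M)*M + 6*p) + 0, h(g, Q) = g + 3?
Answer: 824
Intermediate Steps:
z = 1
n = 12 (n = (6 + 1) + 5 = 7 + 5 = 12)
h(g, Q) = 3 + g
V(M, p) = -12*p - 2*M*(3 + p) (V(M, p) = -2*(((3 + p)*M + 6*p) + 0) = -2*((M*(3 + p) + 6*p) + 0) = -2*((6*p + M*(3 + p)) + 0) = -2*(6*p + M*(3 + p)) = -12*p - 2*M*(3 + p))
(174 - 1*178) - V(n, 21) = (174 - 1*178) - (-12*21 - 2*12*(3 + 21)) = (174 - 178) - (-252 - 2*12*24) = -4 - (-252 - 576) = -4 - 1*(-828) = -4 + 828 = 824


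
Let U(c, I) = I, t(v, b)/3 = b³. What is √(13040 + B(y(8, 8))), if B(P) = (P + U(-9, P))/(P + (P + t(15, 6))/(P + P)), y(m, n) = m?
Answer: 128*√39/7 ≈ 114.19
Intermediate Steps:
t(v, b) = 3*b³
B(P) = 2*P/(P + (648 + P)/(2*P)) (B(P) = (P + P)/(P + (P + 3*6³)/(P + P)) = (2*P)/(P + (P + 3*216)/((2*P))) = (2*P)/(P + (P + 648)*(1/(2*P))) = (2*P)/(P + (648 + P)*(1/(2*P))) = (2*P)/(P + (648 + P)/(2*P)) = 2*P/(P + (648 + P)/(2*P)))
√(13040 + B(y(8, 8))) = √(13040 + 4*8²/(648 + 8 + 2*8²)) = √(13040 + 4*64/(648 + 8 + 2*64)) = √(13040 + 4*64/(648 + 8 + 128)) = √(13040 + 4*64/784) = √(13040 + 4*64*(1/784)) = √(13040 + 16/49) = √(638976/49) = 128*√39/7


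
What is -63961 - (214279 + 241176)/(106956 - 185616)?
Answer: -1006143361/15732 ≈ -63955.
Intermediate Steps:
-63961 - (214279 + 241176)/(106956 - 185616) = -63961 - 455455/(-78660) = -63961 - 455455*(-1)/78660 = -63961 - 1*(-91091/15732) = -63961 + 91091/15732 = -1006143361/15732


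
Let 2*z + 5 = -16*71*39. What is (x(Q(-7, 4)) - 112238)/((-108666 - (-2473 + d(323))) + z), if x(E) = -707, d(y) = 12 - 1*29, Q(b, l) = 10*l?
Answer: 225890/256661 ≈ 0.88011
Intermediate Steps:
z = -44309/2 (z = -5/2 + (-16*71*39)/2 = -5/2 + (-1136*39)/2 = -5/2 + (1/2)*(-44304) = -5/2 - 22152 = -44309/2 ≈ -22155.)
d(y) = -17 (d(y) = 12 - 29 = -17)
(x(Q(-7, 4)) - 112238)/((-108666 - (-2473 + d(323))) + z) = (-707 - 112238)/((-108666 - (-2473 - 17)) - 44309/2) = -112945/((-108666 - 1*(-2490)) - 44309/2) = -112945/((-108666 + 2490) - 44309/2) = -112945/(-106176 - 44309/2) = -112945/(-256661/2) = -112945*(-2/256661) = 225890/256661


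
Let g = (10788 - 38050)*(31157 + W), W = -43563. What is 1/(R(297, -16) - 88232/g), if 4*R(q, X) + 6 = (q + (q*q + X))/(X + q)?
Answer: 23759419133/1834880472895 ≈ 0.012949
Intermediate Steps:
g = 338212372 (g = (10788 - 38050)*(31157 - 43563) = -27262*(-12406) = 338212372)
R(q, X) = -3/2 + (X + q + q²)/(4*(X + q)) (R(q, X) = -3/2 + ((q + (q*q + X))/(X + q))/4 = -3/2 + ((q + (q² + X))/(X + q))/4 = -3/2 + ((q + (X + q²))/(X + q))/4 = -3/2 + ((X + q + q²)/(X + q))/4 = -3/2 + (X + q + q²)/(4*(X + q)))
1/(R(297, -16) - 88232/g) = 1/((297² - 5*(-16) - 5*297)/(4*(-16 + 297)) - 88232/338212372) = 1/((¼)*(88209 + 80 - 1485)/281 - 88232*1/338212372) = 1/((¼)*(1/281)*86804 - 22058/84553093) = 1/(21701/281 - 22058/84553093) = 1/(1834880472895/23759419133) = 23759419133/1834880472895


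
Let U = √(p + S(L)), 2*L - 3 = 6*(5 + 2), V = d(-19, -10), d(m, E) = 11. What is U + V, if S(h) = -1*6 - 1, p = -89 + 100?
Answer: 13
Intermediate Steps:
p = 11
V = 11
L = 45/2 (L = 3/2 + (6*(5 + 2))/2 = 3/2 + (6*7)/2 = 3/2 + (½)*42 = 3/2 + 21 = 45/2 ≈ 22.500)
S(h) = -7 (S(h) = -6 - 1 = -7)
U = 2 (U = √(11 - 7) = √4 = 2)
U + V = 2 + 11 = 13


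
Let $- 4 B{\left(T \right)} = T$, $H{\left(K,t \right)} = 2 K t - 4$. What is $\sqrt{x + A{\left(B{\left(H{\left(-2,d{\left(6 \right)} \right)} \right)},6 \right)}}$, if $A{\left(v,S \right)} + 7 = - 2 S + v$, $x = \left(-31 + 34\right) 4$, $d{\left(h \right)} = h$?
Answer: $0$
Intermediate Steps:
$H{\left(K,t \right)} = -4 + 2 K t$ ($H{\left(K,t \right)} = 2 K t - 4 = -4 + 2 K t$)
$B{\left(T \right)} = - \frac{T}{4}$
$x = 12$ ($x = 3 \cdot 4 = 12$)
$A{\left(v,S \right)} = -7 + v - 2 S$ ($A{\left(v,S \right)} = -7 - \left(- v + 2 S\right) = -7 + v - 2 S$)
$\sqrt{x + A{\left(B{\left(H{\left(-2,d{\left(6 \right)} \right)} \right)},6 \right)}} = \sqrt{12 - \left(19 + \frac{-4 + 2 \left(-2\right) 6}{4}\right)} = \sqrt{12 - \left(19 + \frac{-4 - 24}{4}\right)} = \sqrt{12 - 12} = \sqrt{0} = 0$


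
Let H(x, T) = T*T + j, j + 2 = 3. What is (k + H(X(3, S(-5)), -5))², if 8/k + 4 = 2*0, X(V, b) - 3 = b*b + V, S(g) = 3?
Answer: 576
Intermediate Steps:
X(V, b) = 3 + V + b² (X(V, b) = 3 + (b*b + V) = 3 + (b² + V) = 3 + (V + b²) = 3 + V + b²)
j = 1 (j = -2 + 3 = 1)
H(x, T) = 1 + T² (H(x, T) = T*T + 1 = T² + 1 = 1 + T²)
k = -2 (k = 8/(-4 + 2*0) = 8/(-4 + 0) = 8/(-4) = 8*(-¼) = -2)
(k + H(X(3, S(-5)), -5))² = (-2 + (1 + (-5)²))² = (-2 + (1 + 25))² = (-2 + 26)² = 24² = 576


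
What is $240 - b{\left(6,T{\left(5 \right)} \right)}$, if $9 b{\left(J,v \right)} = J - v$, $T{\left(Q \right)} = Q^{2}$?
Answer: $\frac{2179}{9} \approx 242.11$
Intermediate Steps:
$b{\left(J,v \right)} = - \frac{v}{9} + \frac{J}{9}$ ($b{\left(J,v \right)} = \frac{J - v}{9} = - \frac{v}{9} + \frac{J}{9}$)
$240 - b{\left(6,T{\left(5 \right)} \right)} = 240 - \left(- \frac{5^{2}}{9} + \frac{1}{9} \cdot 6\right) = 240 - \left(\left(- \frac{1}{9}\right) 25 + \frac{2}{3}\right) = 240 - \left(- \frac{25}{9} + \frac{2}{3}\right) = 240 - - \frac{19}{9} = 240 + \frac{19}{9} = \frac{2179}{9}$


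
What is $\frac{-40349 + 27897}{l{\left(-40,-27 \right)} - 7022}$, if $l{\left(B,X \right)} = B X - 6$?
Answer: $\frac{3113}{1487} \approx 2.0935$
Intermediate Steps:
$l{\left(B,X \right)} = -6 + B X$
$\frac{-40349 + 27897}{l{\left(-40,-27 \right)} - 7022} = \frac{-40349 + 27897}{\left(-6 - -1080\right) - 7022} = - \frac{12452}{\left(-6 + 1080\right) - 7022} = - \frac{12452}{1074 - 7022} = - \frac{12452}{-5948} = \left(-12452\right) \left(- \frac{1}{5948}\right) = \frac{3113}{1487}$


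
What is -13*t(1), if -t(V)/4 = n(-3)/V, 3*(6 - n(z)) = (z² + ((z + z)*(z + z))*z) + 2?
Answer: 5980/3 ≈ 1993.3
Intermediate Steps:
n(z) = 16/3 - 4*z³/3 - z²/3 (n(z) = 6 - ((z² + ((z + z)*(z + z))*z) + 2)/3 = 6 - ((z² + ((2*z)*(2*z))*z) + 2)/3 = 6 - ((z² + (4*z²)*z) + 2)/3 = 6 - ((z² + 4*z³) + 2)/3 = 6 - (2 + z² + 4*z³)/3 = 6 + (-⅔ - 4*z³/3 - z²/3) = 16/3 - 4*z³/3 - z²/3)
t(V) = -460/(3*V) (t(V) = -4*(16/3 - 4/3*(-3)³ - ⅓*(-3)²)/V = -4*(16/3 - 4/3*(-27) - ⅓*9)/V = -4*(16/3 + 36 - 3)/V = -460/(3*V))
-13*t(1) = -(-5980)/(3*1) = -(-5980)/3 = -13*(-460/3) = 5980/3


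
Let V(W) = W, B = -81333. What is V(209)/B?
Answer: -209/81333 ≈ -0.0025697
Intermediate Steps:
V(209)/B = 209/(-81333) = 209*(-1/81333) = -209/81333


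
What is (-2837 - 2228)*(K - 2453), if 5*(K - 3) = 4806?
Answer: 7540772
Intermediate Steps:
K = 4821/5 (K = 3 + (⅕)*4806 = 3 + 4806/5 = 4821/5 ≈ 964.20)
(-2837 - 2228)*(K - 2453) = (-2837 - 2228)*(4821/5 - 2453) = -5065*(-7444/5) = 7540772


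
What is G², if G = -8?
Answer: 64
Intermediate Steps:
G² = (-8)² = 64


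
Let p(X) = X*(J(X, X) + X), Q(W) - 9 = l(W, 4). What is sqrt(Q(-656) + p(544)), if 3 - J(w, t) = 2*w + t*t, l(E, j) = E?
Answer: I*sqrt(161284135) ≈ 12700.0*I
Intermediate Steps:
Q(W) = 9 + W
J(w, t) = 3 - t**2 - 2*w (J(w, t) = 3 - (2*w + t*t) = 3 - (2*w + t**2) = 3 - (t**2 + 2*w) = 3 + (-t**2 - 2*w) = 3 - t**2 - 2*w)
p(X) = X*(3 - X - X**2) (p(X) = X*((3 - X**2 - 2*X) + X) = X*(3 - X - X**2))
sqrt(Q(-656) + p(544)) = sqrt((9 - 656) + 544*(3 - 1*544 - 1*544**2)) = sqrt(-647 + 544*(3 - 544 - 1*295936)) = sqrt(-647 + 544*(3 - 544 - 295936)) = sqrt(-647 + 544*(-296477)) = sqrt(-647 - 161283488) = sqrt(-161284135) = I*sqrt(161284135)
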